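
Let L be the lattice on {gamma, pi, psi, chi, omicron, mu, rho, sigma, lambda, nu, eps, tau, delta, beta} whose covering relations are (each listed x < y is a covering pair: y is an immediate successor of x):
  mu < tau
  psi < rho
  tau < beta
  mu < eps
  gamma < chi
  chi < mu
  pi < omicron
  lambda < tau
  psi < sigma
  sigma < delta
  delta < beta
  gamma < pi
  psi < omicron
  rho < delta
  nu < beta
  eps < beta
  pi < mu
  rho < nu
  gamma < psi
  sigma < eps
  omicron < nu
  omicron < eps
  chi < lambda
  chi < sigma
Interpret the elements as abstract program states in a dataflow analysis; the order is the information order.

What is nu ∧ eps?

omicron

Common lower bounds of {nu, eps}: gamma, omicron, pi, psi.
The greatest among these is omicron.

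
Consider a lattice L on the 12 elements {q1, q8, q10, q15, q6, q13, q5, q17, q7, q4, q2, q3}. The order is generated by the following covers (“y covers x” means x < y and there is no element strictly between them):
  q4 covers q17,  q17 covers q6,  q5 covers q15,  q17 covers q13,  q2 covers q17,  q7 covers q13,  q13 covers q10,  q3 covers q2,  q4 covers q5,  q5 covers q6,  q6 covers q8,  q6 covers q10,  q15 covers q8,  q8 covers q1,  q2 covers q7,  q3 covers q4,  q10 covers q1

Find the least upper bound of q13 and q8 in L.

q17

Common upper bounds of {q13, q8}: q17, q2, q3, q4.
The least among these is q17.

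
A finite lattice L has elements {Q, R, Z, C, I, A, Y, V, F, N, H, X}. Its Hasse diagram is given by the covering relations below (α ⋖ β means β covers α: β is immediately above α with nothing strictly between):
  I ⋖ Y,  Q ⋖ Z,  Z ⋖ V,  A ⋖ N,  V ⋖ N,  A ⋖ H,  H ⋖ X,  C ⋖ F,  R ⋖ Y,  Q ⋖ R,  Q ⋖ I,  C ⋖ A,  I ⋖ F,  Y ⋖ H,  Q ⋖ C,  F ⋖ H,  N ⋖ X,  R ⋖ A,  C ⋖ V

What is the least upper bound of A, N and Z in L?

Common upper bounds of {A, N, Z}: N, X.
The least among these is N.

N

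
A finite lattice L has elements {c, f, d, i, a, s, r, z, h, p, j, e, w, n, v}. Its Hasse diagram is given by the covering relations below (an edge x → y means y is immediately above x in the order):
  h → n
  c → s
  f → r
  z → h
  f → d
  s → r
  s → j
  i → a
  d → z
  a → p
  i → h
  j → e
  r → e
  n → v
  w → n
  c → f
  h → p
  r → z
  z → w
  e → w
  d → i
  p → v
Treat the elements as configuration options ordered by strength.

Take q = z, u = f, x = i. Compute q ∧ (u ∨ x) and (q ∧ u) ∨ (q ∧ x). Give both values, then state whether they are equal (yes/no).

u ∨ x = i, so q ∧ (u ∨ x) = z ∧ i = d.
q ∧ u = f and q ∧ x = d, so (q ∧ u) ∨ (q ∧ x) = f ∨ d = d.
Equal: yes.

d; d; yes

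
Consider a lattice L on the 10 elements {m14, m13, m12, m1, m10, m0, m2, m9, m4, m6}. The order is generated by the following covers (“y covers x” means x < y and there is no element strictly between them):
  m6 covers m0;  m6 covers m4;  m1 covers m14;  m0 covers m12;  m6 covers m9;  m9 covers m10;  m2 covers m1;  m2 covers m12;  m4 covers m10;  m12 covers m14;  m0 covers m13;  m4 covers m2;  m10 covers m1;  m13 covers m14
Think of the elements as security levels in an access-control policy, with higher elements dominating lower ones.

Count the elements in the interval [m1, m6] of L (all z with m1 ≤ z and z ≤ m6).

6

The interval [m1, m6] = {m1, m10, m2, m4, m6, m9}, which has 6 elements.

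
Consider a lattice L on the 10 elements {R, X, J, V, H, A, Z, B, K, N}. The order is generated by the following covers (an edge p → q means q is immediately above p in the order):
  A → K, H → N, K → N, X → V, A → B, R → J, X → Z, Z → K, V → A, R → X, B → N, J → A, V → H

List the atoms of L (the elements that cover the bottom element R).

J, X

The atoms are exactly the elements that cover R: J, X.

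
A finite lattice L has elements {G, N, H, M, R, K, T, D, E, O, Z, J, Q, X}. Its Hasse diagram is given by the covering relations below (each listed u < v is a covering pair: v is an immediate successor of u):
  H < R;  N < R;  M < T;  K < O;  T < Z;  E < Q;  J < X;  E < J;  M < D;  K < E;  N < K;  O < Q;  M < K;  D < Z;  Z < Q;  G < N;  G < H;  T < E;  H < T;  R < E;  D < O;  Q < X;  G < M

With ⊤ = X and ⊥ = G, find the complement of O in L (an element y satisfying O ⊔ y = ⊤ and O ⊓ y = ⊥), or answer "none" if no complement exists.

none

For every candidate y, either O ∨ y ≠ X or O ∧ y ≠ G; no complement exists.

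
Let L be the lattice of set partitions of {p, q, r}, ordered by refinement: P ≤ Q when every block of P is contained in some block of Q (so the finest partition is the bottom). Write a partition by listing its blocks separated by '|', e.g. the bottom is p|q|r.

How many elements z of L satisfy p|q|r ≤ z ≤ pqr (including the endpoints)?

The interval [p|q|r, pqr] = {pqr, pq|r, pr|q, p|qr, p|q|r}, which has 5 elements.

5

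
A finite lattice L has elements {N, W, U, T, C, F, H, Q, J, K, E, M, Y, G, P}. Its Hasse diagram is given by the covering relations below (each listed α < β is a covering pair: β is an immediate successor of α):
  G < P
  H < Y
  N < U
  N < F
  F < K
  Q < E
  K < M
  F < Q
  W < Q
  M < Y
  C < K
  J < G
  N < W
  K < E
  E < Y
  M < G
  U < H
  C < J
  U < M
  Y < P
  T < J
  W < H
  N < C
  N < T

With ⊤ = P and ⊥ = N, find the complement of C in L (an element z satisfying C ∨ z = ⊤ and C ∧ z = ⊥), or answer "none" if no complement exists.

For every candidate z, either C ∨ z ≠ P or C ∧ z ≠ N; no complement exists.

none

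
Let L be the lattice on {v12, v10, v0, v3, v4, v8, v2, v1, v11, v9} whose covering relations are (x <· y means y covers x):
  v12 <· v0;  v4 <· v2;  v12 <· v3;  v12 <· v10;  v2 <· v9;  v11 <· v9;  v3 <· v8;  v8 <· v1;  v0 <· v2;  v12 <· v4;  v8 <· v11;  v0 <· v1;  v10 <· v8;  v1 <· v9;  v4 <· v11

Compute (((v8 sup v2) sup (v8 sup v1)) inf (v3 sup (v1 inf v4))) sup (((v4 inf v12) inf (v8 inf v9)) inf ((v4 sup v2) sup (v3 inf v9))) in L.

v8 ∨ v2 = v9
v8 ∨ v1 = v1
v9 ∨ v1 = v9
v1 ∧ v4 = v12
v3 ∨ v12 = v3
v9 ∧ v3 = v3
v4 ∧ v12 = v12
v8 ∧ v9 = v8
v12 ∧ v8 = v12
v4 ∨ v2 = v2
v3 ∧ v9 = v3
v2 ∨ v3 = v9
v12 ∧ v9 = v12
v3 ∨ v12 = v3

v3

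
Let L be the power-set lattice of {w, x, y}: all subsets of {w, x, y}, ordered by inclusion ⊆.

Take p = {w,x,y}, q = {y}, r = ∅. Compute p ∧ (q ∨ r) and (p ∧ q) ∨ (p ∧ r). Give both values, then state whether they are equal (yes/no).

{y}; {y}; yes

q ∨ r = {y}, so p ∧ (q ∨ r) = {w,x,y} ∧ {y} = {y}.
p ∧ q = {y} and p ∧ r = ∅, so (p ∧ q) ∨ (p ∧ r) = {y} ∨ ∅ = {y}.
Equal: yes.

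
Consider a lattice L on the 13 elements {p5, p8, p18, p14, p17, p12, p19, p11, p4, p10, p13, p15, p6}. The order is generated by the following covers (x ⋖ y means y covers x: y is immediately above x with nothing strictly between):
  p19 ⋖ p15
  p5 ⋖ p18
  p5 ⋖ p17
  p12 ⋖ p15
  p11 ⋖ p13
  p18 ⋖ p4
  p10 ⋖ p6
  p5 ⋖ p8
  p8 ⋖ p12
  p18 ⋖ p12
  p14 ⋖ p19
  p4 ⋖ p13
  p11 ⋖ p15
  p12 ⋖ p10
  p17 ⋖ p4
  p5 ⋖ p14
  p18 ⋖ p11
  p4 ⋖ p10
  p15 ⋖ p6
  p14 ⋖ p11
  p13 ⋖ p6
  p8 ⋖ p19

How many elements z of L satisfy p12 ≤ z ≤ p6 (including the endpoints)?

4

The interval [p12, p6] = {p10, p12, p15, p6}, which has 4 elements.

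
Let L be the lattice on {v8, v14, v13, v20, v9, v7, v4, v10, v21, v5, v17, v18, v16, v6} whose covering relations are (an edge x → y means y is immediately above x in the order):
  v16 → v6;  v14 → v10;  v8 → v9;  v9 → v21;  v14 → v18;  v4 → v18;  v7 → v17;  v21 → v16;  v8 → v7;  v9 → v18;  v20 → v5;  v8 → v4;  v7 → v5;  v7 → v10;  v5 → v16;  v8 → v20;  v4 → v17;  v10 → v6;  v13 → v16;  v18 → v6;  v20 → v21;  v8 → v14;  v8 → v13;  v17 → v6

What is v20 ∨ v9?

Common upper bounds of {v20, v9}: v16, v21, v6.
The least among these is v21.

v21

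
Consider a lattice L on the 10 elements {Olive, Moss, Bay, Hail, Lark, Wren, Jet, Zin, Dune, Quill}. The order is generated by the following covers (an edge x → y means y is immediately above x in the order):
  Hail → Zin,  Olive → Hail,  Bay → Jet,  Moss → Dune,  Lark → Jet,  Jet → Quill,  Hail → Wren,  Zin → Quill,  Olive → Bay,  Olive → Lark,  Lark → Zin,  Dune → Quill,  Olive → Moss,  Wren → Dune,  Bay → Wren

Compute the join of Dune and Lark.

Common upper bounds of {Dune, Lark}: Quill.
The least among these is Quill.

Quill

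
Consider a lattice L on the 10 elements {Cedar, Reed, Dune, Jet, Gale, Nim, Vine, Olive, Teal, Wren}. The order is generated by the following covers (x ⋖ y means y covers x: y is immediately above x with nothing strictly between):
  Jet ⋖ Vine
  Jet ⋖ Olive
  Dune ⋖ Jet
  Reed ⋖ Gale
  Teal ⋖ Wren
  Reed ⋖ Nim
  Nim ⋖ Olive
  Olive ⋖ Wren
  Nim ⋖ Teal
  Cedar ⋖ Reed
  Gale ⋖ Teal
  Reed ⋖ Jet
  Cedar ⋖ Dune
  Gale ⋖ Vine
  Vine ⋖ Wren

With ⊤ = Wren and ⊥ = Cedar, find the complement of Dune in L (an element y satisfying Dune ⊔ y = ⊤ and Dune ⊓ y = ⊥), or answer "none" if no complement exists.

Need y with Dune ∨ y = Wren and Dune ∧ y = Cedar.
Checking each element gives: Teal.

Teal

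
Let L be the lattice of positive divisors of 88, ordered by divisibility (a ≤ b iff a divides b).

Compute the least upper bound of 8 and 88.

88

In the divisibility order, the join is the least common multiple: lcm(8, 88) = 88.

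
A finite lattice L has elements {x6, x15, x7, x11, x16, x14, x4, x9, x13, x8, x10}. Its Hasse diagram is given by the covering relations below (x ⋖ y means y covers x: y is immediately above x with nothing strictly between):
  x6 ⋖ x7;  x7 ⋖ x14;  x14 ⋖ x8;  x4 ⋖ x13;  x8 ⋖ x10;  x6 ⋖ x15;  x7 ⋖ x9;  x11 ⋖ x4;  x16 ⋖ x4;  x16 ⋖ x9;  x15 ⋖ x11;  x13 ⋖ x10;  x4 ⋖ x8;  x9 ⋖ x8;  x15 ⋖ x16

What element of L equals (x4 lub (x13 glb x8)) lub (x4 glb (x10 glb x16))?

x13 ∧ x8 = x4
x4 ∨ x4 = x4
x10 ∧ x16 = x16
x4 ∧ x16 = x16
x4 ∨ x16 = x4

x4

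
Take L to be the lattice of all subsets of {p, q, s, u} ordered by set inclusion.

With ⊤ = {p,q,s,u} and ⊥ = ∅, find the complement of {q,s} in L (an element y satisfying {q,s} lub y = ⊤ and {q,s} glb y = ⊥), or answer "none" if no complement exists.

Need y with {q,s} ∨ y = {p,q,s,u} and {q,s} ∧ y = ∅.
Checking each element gives: {p,u}.

{p,u}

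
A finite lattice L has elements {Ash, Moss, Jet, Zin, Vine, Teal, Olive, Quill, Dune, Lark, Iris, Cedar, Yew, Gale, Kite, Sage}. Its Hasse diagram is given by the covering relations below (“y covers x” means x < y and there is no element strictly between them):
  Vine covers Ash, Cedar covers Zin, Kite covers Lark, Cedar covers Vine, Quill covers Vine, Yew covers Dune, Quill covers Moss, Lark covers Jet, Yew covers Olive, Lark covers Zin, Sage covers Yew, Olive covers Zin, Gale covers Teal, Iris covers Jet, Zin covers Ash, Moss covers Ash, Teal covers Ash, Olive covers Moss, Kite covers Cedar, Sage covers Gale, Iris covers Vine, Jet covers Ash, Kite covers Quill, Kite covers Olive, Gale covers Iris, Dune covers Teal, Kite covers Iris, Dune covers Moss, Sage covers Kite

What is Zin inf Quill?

Ash

Common lower bounds of {Zin, Quill}: Ash.
The greatest among these is Ash.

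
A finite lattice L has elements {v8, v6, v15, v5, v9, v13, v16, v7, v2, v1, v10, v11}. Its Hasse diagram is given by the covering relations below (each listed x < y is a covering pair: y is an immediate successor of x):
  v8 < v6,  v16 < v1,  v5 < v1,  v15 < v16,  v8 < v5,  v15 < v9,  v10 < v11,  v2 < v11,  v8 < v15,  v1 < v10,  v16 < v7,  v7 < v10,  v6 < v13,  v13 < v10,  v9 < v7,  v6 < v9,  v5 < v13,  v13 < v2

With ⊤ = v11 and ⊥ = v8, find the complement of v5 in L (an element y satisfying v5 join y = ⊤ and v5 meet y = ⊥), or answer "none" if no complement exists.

none

For every candidate y, either v5 ∨ y ≠ v11 or v5 ∧ y ≠ v8; no complement exists.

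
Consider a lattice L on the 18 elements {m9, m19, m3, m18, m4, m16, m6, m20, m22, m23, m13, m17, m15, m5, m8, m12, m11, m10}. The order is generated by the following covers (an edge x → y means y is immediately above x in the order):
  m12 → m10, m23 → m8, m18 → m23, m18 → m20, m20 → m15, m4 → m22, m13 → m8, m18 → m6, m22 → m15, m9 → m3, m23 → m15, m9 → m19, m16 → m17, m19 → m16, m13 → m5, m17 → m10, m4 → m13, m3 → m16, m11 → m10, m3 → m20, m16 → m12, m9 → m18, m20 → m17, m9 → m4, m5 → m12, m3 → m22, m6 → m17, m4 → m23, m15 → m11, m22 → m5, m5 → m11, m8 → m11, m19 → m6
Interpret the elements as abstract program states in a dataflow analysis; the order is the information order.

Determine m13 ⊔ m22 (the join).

Common upper bounds of {m13, m22}: m10, m11, m12, m5.
The least among these is m5.

m5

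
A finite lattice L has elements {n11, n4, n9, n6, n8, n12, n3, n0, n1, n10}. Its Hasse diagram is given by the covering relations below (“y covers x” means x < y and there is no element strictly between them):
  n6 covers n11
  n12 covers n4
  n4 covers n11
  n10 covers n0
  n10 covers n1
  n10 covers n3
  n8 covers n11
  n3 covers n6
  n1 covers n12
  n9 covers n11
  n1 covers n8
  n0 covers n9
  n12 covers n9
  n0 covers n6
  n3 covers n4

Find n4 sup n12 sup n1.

Common upper bounds of {n4, n12, n1}: n1, n10.
The least among these is n1.

n1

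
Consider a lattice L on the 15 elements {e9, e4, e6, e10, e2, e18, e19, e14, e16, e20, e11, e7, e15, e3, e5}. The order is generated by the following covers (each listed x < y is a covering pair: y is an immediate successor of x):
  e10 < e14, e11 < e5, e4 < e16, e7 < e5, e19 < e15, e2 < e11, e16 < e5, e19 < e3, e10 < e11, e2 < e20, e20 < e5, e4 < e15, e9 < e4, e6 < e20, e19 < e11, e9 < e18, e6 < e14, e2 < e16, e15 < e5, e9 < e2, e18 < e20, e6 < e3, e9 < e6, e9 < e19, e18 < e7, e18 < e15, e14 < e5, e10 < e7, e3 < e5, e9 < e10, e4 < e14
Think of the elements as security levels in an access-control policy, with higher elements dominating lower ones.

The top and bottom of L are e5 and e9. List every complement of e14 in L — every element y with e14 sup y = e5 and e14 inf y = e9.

e18, e19, e2

Need y with e14 ∨ y = e5 and e14 ∧ y = e9.
Checking each element gives: e18, e19, e2.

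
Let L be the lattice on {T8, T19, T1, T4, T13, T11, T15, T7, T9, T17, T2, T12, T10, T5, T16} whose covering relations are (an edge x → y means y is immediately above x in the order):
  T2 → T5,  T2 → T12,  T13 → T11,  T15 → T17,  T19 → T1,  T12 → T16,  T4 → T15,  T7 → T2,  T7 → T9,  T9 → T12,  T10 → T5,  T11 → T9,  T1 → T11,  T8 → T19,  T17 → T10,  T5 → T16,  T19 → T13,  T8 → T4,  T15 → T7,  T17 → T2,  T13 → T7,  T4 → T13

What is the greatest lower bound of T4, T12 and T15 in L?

Common lower bounds of {T4, T12, T15}: T4, T8.
The greatest among these is T4.

T4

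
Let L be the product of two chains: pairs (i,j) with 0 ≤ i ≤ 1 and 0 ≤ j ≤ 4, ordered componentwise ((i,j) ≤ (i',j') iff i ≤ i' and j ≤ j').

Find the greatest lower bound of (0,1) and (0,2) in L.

(0,1)

In a product of chains, the meet is componentwise min, giving (0,1).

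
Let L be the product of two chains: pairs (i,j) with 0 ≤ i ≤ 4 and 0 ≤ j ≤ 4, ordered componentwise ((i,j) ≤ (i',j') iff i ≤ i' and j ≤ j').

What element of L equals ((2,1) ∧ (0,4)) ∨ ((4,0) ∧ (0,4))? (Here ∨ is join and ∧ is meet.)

(0,1)

(2,1) ∧ (0,4) = (0,1)
(4,0) ∧ (0,4) = (0,0)
(0,1) ∨ (0,0) = (0,1)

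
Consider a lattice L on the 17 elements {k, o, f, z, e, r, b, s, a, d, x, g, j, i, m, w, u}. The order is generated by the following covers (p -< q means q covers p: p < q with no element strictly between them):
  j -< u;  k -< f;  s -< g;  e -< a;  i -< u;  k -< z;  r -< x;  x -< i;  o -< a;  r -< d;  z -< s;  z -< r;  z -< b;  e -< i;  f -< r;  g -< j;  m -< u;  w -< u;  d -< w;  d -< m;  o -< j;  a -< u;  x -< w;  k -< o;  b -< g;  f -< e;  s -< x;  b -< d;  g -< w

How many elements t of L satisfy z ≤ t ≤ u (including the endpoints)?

The interval [z, u] = {b, d, g, i, j, m, r, s, u, w, x, z}, which has 12 elements.

12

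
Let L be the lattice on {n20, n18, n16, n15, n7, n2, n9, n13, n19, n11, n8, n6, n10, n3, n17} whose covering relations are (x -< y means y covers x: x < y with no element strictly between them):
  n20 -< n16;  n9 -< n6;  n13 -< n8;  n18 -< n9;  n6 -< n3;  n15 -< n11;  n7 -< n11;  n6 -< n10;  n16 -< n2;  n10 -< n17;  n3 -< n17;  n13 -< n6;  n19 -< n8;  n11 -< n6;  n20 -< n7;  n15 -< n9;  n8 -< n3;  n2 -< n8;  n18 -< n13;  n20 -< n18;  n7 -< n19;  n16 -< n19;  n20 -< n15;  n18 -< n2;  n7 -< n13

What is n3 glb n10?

n6

Common lower bounds of {n3, n10}: n11, n13, n15, n18, n20, n6, n7, n9.
The greatest among these is n6.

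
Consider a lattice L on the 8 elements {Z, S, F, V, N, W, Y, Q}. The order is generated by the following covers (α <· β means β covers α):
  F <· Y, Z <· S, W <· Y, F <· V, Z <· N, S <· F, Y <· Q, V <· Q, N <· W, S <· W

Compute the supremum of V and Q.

Q

Common upper bounds of {V, Q}: Q.
The least among these is Q.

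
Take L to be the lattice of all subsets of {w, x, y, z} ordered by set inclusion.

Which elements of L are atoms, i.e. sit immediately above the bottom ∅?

{w}, {x}, {y}, {z}

The atoms are exactly the elements that cover ∅: {w}, {x}, {y}, {z}.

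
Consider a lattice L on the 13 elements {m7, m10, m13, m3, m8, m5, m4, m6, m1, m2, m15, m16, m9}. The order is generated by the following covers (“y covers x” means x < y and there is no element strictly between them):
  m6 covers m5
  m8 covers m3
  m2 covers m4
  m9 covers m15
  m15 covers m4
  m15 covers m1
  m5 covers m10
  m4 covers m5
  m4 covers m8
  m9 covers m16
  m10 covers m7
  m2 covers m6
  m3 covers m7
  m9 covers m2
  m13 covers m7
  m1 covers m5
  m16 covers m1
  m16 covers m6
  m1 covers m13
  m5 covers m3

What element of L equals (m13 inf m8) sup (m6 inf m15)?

m13 ∧ m8 = m7
m6 ∧ m15 = m5
m7 ∨ m5 = m5

m5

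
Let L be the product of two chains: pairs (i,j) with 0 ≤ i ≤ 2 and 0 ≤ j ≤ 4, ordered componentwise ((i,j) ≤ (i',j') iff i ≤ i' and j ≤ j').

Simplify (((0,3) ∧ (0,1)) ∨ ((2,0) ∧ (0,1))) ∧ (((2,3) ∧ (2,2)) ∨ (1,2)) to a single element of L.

(0,1)

(0,3) ∧ (0,1) = (0,1)
(2,0) ∧ (0,1) = (0,0)
(0,1) ∨ (0,0) = (0,1)
(2,3) ∧ (2,2) = (2,2)
(2,2) ∨ (1,2) = (2,2)
(0,1) ∧ (2,2) = (0,1)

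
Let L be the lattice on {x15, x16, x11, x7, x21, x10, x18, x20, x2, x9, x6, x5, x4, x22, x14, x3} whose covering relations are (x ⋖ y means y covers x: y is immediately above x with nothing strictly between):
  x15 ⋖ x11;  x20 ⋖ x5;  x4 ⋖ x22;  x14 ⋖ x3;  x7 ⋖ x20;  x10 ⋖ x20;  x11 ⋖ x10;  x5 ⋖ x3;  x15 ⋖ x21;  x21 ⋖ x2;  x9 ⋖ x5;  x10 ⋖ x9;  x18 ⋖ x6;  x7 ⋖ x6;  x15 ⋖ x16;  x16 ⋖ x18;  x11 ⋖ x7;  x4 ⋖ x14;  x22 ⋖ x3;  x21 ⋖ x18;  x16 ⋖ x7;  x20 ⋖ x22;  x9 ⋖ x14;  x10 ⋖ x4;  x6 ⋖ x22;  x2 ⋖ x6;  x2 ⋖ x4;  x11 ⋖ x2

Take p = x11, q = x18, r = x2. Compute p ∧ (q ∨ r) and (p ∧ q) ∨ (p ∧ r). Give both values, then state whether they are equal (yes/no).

x11; x11; yes

q ∨ r = x6, so p ∧ (q ∨ r) = x11 ∧ x6 = x11.
p ∧ q = x15 and p ∧ r = x11, so (p ∧ q) ∨ (p ∧ r) = x15 ∨ x11 = x11.
Equal: yes.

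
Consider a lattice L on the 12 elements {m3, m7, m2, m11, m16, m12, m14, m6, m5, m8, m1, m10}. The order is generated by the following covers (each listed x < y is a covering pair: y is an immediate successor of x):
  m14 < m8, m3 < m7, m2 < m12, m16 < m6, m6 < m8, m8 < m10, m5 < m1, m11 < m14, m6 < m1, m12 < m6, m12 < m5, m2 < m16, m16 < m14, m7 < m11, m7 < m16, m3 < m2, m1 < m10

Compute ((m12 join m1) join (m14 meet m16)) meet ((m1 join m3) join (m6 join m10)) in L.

m12 ∨ m1 = m1
m14 ∧ m16 = m16
m1 ∨ m16 = m1
m1 ∨ m3 = m1
m6 ∨ m10 = m10
m1 ∨ m10 = m10
m1 ∧ m10 = m1

m1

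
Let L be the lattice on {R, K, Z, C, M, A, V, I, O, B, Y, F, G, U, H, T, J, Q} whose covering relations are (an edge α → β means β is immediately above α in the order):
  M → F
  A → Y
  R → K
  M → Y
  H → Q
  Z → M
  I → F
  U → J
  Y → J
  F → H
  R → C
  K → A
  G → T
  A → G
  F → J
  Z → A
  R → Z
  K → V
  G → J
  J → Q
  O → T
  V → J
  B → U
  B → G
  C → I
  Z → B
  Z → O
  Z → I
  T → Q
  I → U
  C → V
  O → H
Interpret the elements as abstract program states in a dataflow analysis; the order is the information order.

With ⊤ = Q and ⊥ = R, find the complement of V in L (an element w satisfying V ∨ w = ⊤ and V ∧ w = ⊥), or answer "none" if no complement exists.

Need w with V ∨ w = Q and V ∧ w = R.
Checking each element gives: O.

O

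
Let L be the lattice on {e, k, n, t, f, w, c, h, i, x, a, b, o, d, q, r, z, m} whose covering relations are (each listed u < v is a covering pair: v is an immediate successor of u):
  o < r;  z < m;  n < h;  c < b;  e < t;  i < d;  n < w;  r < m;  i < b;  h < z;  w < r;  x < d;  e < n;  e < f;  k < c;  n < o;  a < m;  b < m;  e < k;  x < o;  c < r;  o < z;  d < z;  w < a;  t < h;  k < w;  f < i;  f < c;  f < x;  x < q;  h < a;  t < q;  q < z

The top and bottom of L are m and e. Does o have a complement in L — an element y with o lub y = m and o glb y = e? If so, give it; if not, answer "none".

For every candidate y, either o ∨ y ≠ m or o ∧ y ≠ e; no complement exists.

none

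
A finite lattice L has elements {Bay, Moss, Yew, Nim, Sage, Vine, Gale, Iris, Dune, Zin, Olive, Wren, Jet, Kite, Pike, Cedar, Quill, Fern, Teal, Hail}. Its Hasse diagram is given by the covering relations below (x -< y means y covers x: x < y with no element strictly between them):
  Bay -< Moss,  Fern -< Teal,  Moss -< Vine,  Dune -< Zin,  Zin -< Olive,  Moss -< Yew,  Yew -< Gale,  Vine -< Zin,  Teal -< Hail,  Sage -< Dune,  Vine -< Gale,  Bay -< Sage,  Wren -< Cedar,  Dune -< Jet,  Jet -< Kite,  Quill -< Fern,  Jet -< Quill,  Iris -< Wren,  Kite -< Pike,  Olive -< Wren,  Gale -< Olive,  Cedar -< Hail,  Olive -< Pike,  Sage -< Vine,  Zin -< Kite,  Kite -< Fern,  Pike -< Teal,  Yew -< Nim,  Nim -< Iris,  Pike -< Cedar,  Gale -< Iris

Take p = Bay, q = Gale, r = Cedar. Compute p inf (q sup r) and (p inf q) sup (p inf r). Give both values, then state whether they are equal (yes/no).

q sup r = Cedar, so p inf (q sup r) = Bay inf Cedar = Bay.
p inf q = Bay and p inf r = Bay, so (p inf q) sup (p inf r) = Bay sup Bay = Bay.
Equal: yes.

Bay; Bay; yes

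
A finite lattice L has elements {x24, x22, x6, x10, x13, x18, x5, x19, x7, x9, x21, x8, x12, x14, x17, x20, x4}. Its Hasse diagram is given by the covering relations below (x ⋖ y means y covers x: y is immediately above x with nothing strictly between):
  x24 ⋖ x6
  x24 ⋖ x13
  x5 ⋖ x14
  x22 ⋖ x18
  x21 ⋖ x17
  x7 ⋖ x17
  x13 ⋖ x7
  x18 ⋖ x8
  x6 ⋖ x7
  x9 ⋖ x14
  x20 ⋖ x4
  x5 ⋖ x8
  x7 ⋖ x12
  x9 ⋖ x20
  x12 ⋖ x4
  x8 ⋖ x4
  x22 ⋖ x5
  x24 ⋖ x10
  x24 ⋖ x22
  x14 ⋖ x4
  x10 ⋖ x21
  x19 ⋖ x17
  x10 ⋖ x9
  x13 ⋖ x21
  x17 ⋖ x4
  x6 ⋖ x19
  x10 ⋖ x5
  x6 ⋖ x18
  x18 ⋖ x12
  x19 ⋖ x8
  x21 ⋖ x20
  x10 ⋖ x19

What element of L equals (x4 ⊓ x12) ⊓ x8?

x4 ∧ x12 = x12
x12 ∧ x8 = x18

x18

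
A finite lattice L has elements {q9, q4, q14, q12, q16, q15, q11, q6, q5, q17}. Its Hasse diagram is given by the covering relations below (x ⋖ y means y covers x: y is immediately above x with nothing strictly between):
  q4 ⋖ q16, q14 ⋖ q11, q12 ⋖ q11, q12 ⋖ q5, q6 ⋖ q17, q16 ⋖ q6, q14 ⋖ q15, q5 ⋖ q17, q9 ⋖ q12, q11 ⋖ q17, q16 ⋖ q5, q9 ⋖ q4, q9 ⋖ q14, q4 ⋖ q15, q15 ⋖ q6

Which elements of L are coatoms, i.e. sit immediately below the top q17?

The coatoms are exactly the elements covered by q17: q11, q5, q6.

q11, q5, q6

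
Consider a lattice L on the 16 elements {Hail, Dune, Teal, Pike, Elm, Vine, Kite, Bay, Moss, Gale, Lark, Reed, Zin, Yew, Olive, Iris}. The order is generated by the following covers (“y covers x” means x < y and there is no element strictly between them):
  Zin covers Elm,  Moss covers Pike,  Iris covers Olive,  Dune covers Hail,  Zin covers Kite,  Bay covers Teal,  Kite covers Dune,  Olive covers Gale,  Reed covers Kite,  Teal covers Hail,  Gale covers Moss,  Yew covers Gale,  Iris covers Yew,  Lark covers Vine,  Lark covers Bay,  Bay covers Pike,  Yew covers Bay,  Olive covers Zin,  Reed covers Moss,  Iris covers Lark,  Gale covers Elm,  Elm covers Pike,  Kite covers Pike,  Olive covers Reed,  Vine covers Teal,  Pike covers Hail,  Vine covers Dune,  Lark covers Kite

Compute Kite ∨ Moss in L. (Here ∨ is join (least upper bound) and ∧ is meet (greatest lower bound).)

Kite ∨ Moss = Reed

Reed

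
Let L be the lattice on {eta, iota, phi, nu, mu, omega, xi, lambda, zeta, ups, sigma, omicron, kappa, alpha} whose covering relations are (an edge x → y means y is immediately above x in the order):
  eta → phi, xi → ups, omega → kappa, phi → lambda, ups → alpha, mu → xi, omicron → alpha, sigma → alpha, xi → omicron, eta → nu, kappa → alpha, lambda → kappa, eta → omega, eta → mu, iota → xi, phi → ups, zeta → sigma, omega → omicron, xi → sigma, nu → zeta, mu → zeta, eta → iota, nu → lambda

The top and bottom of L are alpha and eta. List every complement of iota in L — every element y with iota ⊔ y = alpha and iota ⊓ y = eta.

kappa, lambda

Need y with iota ∨ y = alpha and iota ∧ y = eta.
Checking each element gives: kappa, lambda.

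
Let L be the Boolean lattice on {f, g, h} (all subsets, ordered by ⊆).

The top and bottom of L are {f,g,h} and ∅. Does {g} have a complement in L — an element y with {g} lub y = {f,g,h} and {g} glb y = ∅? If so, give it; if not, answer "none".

Need y with {g} ∨ y = {f,g,h} and {g} ∧ y = ∅.
Checking each element gives: {f,h}.

{f,h}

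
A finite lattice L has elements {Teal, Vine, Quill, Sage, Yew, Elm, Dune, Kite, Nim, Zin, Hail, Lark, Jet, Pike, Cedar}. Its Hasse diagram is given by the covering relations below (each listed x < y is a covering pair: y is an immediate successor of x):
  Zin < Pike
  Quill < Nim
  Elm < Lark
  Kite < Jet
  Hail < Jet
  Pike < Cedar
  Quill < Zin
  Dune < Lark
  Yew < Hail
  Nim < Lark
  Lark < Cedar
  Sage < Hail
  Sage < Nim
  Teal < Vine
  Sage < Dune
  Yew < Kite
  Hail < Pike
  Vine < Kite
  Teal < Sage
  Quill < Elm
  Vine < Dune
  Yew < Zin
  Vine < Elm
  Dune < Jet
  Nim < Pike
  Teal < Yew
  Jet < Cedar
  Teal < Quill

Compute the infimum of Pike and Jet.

Common lower bounds of {Pike, Jet}: Hail, Sage, Teal, Yew.
The greatest among these is Hail.

Hail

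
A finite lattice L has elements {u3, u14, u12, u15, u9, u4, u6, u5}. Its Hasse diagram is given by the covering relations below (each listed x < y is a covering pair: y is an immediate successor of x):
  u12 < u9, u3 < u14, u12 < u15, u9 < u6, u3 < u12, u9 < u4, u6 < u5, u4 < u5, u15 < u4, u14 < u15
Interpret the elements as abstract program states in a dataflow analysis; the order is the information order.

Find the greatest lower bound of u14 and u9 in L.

u3

Common lower bounds of {u14, u9}: u3.
The greatest among these is u3.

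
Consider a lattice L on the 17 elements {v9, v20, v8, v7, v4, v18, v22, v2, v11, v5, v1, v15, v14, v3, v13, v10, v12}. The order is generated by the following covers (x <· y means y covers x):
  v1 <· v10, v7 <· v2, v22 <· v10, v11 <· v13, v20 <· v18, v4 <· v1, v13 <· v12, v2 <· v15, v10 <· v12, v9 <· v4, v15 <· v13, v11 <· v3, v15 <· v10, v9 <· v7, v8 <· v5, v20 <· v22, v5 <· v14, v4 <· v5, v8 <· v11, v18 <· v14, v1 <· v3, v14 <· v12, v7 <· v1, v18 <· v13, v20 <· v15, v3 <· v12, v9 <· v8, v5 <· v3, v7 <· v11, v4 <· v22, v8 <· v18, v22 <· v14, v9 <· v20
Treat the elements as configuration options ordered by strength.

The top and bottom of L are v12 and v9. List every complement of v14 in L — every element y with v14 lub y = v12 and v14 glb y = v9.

v2, v7

Need y with v14 ∨ y = v12 and v14 ∧ y = v9.
Checking each element gives: v2, v7.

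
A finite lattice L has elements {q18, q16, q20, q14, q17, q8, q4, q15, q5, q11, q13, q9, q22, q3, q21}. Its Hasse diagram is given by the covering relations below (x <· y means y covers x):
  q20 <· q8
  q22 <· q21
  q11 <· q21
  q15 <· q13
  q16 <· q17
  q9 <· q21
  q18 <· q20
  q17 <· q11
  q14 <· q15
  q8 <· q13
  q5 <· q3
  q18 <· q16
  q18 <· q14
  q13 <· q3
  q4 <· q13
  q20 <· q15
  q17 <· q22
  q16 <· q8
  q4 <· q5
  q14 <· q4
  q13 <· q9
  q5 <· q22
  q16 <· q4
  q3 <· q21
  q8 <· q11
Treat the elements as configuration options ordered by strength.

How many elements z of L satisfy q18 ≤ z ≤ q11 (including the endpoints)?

6

The interval [q18, q11] = {q11, q16, q17, q18, q20, q8}, which has 6 elements.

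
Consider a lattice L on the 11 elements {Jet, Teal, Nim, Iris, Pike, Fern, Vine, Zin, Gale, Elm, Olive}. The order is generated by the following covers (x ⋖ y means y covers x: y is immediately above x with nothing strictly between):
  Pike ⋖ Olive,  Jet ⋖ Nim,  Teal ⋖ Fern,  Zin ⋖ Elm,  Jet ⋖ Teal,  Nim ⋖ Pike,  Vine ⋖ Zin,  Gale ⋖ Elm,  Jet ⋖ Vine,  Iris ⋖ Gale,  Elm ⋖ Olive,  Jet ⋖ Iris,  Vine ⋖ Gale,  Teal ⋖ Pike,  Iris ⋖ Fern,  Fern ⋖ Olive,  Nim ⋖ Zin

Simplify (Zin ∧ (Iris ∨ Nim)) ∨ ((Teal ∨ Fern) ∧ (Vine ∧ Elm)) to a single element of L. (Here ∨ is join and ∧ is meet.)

Zin

Iris ∨ Nim = Elm
Zin ∧ Elm = Zin
Teal ∨ Fern = Fern
Vine ∧ Elm = Vine
Fern ∧ Vine = Jet
Zin ∨ Jet = Zin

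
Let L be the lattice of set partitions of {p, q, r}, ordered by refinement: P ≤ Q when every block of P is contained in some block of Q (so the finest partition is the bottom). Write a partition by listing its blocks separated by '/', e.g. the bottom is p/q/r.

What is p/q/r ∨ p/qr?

Common upper bounds of {p/q/r, p/qr}: p/qr, pqr.
The least among these is p/qr.

p/qr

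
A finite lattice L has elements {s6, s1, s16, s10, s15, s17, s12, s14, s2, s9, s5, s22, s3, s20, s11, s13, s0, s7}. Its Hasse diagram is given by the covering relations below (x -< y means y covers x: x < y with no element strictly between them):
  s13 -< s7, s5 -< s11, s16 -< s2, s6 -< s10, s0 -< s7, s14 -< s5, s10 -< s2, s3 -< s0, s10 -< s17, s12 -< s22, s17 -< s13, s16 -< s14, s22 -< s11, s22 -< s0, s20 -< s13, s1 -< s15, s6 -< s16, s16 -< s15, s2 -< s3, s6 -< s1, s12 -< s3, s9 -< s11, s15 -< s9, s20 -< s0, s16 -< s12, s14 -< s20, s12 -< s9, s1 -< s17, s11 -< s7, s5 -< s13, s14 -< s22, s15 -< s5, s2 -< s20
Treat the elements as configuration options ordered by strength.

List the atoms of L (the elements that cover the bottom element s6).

s1, s10, s16

The atoms are exactly the elements that cover s6: s1, s10, s16.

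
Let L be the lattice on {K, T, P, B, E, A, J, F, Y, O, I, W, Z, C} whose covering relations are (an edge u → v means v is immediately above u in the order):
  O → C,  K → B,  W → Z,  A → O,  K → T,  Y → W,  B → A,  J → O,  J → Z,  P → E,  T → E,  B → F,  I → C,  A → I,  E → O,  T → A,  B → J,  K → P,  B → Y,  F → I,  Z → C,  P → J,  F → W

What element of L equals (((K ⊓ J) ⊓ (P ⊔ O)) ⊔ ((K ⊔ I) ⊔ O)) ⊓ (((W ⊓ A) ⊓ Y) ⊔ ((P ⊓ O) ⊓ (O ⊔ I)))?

J

K ∧ J = K
P ∨ O = O
K ∧ O = K
K ∨ I = I
I ∨ O = C
K ∨ C = C
W ∧ A = B
B ∧ Y = B
P ∧ O = P
O ∨ I = C
P ∧ C = P
B ∨ P = J
C ∧ J = J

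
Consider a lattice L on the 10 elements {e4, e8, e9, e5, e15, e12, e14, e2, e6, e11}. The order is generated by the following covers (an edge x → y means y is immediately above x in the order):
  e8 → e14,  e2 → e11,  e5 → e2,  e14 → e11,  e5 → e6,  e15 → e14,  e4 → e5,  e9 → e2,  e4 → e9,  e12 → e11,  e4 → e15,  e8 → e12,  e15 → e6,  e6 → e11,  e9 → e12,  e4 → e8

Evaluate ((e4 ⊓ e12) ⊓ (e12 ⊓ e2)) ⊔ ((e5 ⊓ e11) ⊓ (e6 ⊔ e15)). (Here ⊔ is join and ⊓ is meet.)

e4 ∧ e12 = e4
e12 ∧ e2 = e9
e4 ∧ e9 = e4
e5 ∧ e11 = e5
e6 ∨ e15 = e6
e5 ∧ e6 = e5
e4 ∨ e5 = e5

e5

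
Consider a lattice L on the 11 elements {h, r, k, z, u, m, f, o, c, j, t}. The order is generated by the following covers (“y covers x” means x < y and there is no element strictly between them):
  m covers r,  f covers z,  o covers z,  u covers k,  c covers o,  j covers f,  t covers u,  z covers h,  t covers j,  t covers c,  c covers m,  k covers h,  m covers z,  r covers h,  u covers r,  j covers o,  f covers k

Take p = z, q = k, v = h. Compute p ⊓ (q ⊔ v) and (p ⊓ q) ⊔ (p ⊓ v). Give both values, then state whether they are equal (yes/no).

h; h; yes

q ⊔ v = k, so p ⊓ (q ⊔ v) = z ⊓ k = h.
p ⊓ q = h and p ⊓ v = h, so (p ⊓ q) ⊔ (p ⊓ v) = h ⊔ h = h.
Equal: yes.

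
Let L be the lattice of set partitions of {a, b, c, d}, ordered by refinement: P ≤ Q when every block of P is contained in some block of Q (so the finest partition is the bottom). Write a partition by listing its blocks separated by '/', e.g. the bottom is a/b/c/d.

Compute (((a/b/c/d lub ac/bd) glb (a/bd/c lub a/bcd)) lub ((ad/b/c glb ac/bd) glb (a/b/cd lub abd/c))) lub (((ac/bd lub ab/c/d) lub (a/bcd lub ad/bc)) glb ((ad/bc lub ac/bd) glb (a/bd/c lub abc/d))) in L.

a/b/c/d ∨ ac/bd = ac/bd
a/bd/c ∨ a/bcd = a/bcd
ac/bd ∧ a/bcd = a/bd/c
ad/b/c ∧ ac/bd = a/b/c/d
a/b/cd ∨ abd/c = abcd
a/b/c/d ∧ abcd = a/b/c/d
a/bd/c ∨ a/b/c/d = a/bd/c
ac/bd ∨ ab/c/d = abcd
a/bcd ∨ ad/bc = abcd
abcd ∨ abcd = abcd
ad/bc ∨ ac/bd = abcd
a/bd/c ∨ abc/d = abcd
abcd ∧ abcd = abcd
abcd ∧ abcd = abcd
a/bd/c ∨ abcd = abcd

abcd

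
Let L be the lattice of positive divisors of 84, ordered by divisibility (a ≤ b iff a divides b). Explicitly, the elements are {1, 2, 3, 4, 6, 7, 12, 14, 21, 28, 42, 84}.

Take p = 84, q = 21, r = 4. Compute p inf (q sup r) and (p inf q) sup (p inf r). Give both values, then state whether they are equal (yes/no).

q sup r = 84, so p inf (q sup r) = 84 inf 84 = 84.
p inf q = 21 and p inf r = 4, so (p inf q) sup (p inf r) = 21 sup 4 = 84.
Equal: yes.

84; 84; yes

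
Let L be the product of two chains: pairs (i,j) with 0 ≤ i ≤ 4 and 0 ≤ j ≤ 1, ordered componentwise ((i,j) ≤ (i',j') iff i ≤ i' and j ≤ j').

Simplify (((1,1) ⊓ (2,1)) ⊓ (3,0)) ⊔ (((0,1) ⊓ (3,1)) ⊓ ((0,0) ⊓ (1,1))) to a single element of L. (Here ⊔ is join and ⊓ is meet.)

(1,1) ∧ (2,1) = (1,1)
(1,1) ∧ (3,0) = (1,0)
(0,1) ∧ (3,1) = (0,1)
(0,0) ∧ (1,1) = (0,0)
(0,1) ∧ (0,0) = (0,0)
(1,0) ∨ (0,0) = (1,0)

(1,0)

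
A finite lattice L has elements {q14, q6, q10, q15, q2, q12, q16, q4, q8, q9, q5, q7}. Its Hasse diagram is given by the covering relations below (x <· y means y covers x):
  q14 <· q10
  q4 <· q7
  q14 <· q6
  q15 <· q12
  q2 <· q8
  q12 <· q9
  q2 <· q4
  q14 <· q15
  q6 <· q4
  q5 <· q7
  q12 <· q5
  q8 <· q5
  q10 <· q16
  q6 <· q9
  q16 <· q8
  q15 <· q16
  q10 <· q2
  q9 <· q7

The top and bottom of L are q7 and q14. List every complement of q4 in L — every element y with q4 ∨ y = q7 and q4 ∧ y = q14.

q12, q15

Need y with q4 ∨ y = q7 and q4 ∧ y = q14.
Checking each element gives: q12, q15.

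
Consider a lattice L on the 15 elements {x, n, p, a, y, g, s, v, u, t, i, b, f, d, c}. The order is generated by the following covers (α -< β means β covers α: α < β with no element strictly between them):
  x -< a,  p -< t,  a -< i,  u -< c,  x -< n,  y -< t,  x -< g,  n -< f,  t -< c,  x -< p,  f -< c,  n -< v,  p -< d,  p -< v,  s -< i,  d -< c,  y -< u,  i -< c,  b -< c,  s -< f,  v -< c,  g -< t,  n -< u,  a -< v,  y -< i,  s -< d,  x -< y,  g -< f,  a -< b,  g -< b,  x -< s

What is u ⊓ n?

n

Common lower bounds of {u, n}: n, x.
The greatest among these is n.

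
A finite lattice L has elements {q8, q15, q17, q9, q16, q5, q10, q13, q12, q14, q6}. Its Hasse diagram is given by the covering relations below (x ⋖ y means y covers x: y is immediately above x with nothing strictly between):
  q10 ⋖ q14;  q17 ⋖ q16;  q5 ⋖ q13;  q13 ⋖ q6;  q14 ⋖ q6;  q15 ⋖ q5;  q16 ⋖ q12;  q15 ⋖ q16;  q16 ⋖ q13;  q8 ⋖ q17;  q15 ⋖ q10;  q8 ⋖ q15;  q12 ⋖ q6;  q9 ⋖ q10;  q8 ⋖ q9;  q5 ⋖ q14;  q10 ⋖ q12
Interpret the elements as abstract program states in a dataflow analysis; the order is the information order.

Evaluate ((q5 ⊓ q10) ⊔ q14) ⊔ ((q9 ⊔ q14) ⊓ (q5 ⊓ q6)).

q5 ∧ q10 = q15
q15 ∨ q14 = q14
q9 ∨ q14 = q14
q5 ∧ q6 = q5
q14 ∧ q5 = q5
q14 ∨ q5 = q14

q14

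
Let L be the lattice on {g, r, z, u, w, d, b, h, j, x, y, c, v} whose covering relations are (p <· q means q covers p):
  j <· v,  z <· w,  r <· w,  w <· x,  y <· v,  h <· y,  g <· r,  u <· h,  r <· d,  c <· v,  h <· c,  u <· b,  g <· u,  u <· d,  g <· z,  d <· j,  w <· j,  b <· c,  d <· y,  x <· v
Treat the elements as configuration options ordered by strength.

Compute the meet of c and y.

h

Common lower bounds of {c, y}: g, h, u.
The greatest among these is h.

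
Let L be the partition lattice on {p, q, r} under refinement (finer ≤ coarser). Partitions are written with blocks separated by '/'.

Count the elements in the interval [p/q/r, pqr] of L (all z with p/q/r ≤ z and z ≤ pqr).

5

The interval [p/q/r, pqr] = {p/q/r, p/qr, pq/r, pqr, pr/q}, which has 5 elements.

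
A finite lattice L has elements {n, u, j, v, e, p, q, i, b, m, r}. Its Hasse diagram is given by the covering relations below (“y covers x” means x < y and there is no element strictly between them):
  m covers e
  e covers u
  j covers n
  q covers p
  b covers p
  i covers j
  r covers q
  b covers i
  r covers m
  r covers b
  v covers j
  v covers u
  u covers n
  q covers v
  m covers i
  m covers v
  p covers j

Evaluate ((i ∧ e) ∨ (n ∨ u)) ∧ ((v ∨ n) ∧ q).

u

i ∧ e = n
n ∨ u = u
n ∨ u = u
v ∨ n = v
v ∧ q = v
u ∧ v = u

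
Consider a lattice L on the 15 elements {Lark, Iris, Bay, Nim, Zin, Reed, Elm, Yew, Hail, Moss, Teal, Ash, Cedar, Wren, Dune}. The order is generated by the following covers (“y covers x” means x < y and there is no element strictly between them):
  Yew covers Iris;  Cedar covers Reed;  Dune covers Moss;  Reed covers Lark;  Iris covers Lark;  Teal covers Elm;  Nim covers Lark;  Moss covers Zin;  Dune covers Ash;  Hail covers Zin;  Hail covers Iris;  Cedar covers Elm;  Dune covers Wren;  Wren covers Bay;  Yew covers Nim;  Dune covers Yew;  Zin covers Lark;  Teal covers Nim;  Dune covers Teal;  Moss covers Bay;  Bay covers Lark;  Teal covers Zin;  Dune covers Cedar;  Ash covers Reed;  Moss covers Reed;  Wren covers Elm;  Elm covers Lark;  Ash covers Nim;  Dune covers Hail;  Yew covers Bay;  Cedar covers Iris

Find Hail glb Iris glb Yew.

Common lower bounds of {Hail, Iris, Yew}: Iris, Lark.
The greatest among these is Iris.

Iris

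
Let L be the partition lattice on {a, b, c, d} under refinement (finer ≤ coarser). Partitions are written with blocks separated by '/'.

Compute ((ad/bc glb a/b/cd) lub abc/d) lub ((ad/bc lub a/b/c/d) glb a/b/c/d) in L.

abc/d

ad/bc ∧ a/b/cd = a/b/c/d
a/b/c/d ∨ abc/d = abc/d
ad/bc ∨ a/b/c/d = ad/bc
ad/bc ∧ a/b/c/d = a/b/c/d
abc/d ∨ a/b/c/d = abc/d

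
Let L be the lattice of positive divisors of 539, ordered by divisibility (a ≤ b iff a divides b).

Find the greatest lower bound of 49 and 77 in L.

In the divisibility order, the meet is the greatest common divisor: gcd(49, 77) = 7.

7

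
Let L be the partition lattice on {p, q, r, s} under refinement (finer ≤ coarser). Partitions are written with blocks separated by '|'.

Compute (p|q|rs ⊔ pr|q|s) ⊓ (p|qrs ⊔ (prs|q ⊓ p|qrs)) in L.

p|q|rs

p|q|rs ∨ pr|q|s = prs|q
prs|q ∧ p|qrs = p|q|rs
p|qrs ∨ p|q|rs = p|qrs
prs|q ∧ p|qrs = p|q|rs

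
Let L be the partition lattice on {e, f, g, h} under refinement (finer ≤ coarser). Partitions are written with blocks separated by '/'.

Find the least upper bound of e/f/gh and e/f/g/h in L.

Common upper bounds of {e/f/gh, e/f/g/h}: e/f/gh, e/fgh, ef/gh, efgh, egh/f.
The least among these is e/f/gh.

e/f/gh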